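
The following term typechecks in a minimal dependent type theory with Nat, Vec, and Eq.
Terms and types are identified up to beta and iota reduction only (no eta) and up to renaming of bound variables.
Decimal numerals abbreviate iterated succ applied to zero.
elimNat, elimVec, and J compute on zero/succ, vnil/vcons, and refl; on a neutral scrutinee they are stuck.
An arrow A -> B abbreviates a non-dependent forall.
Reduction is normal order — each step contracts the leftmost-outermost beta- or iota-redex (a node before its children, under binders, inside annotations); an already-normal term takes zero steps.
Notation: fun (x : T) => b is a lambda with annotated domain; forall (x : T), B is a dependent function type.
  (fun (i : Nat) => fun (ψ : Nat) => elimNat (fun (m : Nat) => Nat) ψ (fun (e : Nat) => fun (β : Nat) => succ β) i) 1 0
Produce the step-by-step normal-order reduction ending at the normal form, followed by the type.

normal-order reduction sequence:
  (fun (i : Nat) => fun (ψ : Nat) => elimNat (fun (m : Nat) => Nat) ψ (fun (e : Nat) => fun (β : Nat) => succ β) i) 1 0
  ~> (fun (i : Nat) => elimNat (fun (ψ : Nat) => Nat) i (fun (m : Nat) => fun (e : Nat) => succ e) 1) 0
  ~> elimNat (fun (i : Nat) => Nat) 0 (fun (ψ : Nat) => fun (m : Nat) => succ m) 1
  ~> (fun (i : Nat) => fun (ψ : Nat) => succ ψ) 0 (elimNat (fun (m : Nat) => Nat) 0 (fun (e : Nat) => fun (β : Nat) => succ β) 0)
  ~> (fun (i : Nat) => succ i) (elimNat (fun (ψ : Nat) => Nat) 0 (fun (m : Nat) => fun (e : Nat) => succ e) 0)
  ~> succ (elimNat (fun (i : Nat) => Nat) 0 (fun (ψ : Nat) => fun (m : Nat) => succ m) 0)
  ~> 1
inferred type:
  Nat


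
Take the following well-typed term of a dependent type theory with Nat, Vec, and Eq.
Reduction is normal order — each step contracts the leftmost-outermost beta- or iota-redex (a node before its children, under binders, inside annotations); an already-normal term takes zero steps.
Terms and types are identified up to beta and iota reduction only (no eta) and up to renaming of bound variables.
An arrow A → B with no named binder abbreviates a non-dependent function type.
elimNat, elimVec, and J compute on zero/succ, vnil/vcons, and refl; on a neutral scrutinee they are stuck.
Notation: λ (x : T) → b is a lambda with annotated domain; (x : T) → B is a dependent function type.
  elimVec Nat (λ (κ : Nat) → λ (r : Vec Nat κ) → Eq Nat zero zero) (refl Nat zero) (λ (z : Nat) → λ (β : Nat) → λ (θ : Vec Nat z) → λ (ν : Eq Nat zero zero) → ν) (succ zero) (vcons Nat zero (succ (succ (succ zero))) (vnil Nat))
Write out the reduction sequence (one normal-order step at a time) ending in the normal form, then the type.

normal-order reduction:
  elimVec Nat (λ (κ : Nat) → λ (r : Vec Nat κ) → Eq Nat zero zero) (refl Nat zero) (λ (z : Nat) → λ (β : Nat) → λ (θ : Vec Nat z) → λ (ν : Eq Nat zero zero) → ν) (succ zero) (vcons Nat zero (succ (succ (succ zero))) (vnil Nat))
  ~> (λ (κ : Nat) → λ (r : Nat) → λ (z : Vec Nat κ) → λ (β : Eq Nat zero zero) → β) zero (succ (succ (succ zero))) (vnil Nat) (elimVec Nat (λ (θ : Nat) → λ (ν : Vec Nat θ) → Eq Nat zero zero) (refl Nat zero) (λ (η : Nat) → λ (k : Nat) → λ (y : Vec Nat η) → λ (ε : Eq Nat zero zero) → ε) zero (vnil Nat))
  ~> (λ (κ : Nat) → λ (r : Vec Nat zero) → λ (z : Eq Nat zero zero) → z) (succ (succ (succ zero))) (vnil Nat) (elimVec Nat (λ (β : Nat) → λ (θ : Vec Nat β) → Eq Nat zero zero) (refl Nat zero) (λ (ν : Nat) → λ (η : Nat) → λ (k : Vec Nat ν) → λ (y : Eq Nat zero zero) → y) zero (vnil Nat))
  ~> (λ (κ : Vec Nat zero) → λ (r : Eq Nat zero zero) → r) (vnil Nat) (elimVec Nat (λ (z : Nat) → λ (β : Vec Nat z) → Eq Nat zero zero) (refl Nat zero) (λ (θ : Nat) → λ (ν : Nat) → λ (η : Vec Nat θ) → λ (k : Eq Nat zero zero) → k) zero (vnil Nat))
  ~> (λ (κ : Eq Nat zero zero) → κ) (elimVec Nat (λ (r : Nat) → λ (z : Vec Nat r) → Eq Nat zero zero) (refl Nat zero) (λ (β : Nat) → λ (θ : Nat) → λ (ν : Vec Nat β) → λ (η : Eq Nat zero zero) → η) zero (vnil Nat))
  ~> elimVec Nat (λ (κ : Nat) → λ (r : Vec Nat κ) → Eq Nat zero zero) (refl Nat zero) (λ (z : Nat) → λ (β : Nat) → λ (θ : Vec Nat z) → λ (ν : Eq Nat zero zero) → ν) zero (vnil Nat)
  ~> refl Nat zero
the term's type:
  Eq Nat zero zero


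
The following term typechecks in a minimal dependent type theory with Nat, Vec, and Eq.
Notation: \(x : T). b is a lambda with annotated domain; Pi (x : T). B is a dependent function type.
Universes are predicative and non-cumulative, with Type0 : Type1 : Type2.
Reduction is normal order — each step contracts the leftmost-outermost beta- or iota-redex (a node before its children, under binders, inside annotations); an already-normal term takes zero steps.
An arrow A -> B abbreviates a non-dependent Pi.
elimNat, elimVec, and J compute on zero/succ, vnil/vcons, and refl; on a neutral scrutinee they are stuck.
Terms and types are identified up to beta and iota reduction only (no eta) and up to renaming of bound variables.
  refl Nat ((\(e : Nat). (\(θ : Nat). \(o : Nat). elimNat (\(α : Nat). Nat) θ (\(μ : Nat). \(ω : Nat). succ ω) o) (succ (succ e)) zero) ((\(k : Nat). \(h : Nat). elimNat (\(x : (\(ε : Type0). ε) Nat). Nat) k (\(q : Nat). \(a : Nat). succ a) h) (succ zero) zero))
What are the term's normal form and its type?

resulting normal form:
  refl Nat (succ (succ (succ zero)))
type:
  Eq Nat (succ (succ (succ zero))) (succ (succ (succ zero)))
observation: 7 normal-order steps normalize the term, beginning with a beta-redex.


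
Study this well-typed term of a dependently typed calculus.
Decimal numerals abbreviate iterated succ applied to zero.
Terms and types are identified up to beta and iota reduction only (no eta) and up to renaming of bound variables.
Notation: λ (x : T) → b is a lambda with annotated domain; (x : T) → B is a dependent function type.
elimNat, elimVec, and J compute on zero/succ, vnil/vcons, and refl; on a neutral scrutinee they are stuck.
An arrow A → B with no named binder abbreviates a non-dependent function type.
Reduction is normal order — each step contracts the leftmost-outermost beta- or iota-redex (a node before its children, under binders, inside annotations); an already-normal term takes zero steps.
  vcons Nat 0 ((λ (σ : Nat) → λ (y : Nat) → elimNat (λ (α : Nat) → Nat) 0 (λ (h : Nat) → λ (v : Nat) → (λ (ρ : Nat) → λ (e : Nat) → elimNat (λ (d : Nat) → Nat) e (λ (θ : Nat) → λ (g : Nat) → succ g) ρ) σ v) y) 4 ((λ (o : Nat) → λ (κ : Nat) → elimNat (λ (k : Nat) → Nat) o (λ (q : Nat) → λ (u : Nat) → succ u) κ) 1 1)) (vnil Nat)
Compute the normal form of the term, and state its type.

normal form:
  vcons Nat 0 8 (vnil Nat)
type:
  Vec Nat 1


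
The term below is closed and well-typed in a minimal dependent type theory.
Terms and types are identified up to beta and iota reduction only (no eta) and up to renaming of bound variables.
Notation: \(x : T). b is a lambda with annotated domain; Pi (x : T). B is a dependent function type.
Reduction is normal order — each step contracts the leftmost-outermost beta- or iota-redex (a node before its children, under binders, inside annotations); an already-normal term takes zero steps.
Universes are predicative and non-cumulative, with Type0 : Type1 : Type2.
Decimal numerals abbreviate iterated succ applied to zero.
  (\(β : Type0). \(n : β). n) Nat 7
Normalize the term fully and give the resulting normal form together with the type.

resulting normal form:
  7
type:
  Nat
observation: the term reaches its normal form after 2 normal-order steps.


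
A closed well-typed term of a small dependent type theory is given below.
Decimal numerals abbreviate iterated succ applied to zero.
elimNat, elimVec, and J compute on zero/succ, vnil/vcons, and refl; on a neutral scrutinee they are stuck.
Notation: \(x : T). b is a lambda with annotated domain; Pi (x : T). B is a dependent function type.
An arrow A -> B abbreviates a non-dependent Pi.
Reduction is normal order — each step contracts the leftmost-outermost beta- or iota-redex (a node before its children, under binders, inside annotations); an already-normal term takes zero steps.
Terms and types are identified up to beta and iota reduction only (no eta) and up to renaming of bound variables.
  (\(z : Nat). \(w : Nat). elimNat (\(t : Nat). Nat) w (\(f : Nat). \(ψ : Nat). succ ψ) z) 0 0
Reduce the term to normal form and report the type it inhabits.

resulting normal form:
  0
type:
  Nat
observation: contracting a beta-redex first, the term normalizes in 3 steps.


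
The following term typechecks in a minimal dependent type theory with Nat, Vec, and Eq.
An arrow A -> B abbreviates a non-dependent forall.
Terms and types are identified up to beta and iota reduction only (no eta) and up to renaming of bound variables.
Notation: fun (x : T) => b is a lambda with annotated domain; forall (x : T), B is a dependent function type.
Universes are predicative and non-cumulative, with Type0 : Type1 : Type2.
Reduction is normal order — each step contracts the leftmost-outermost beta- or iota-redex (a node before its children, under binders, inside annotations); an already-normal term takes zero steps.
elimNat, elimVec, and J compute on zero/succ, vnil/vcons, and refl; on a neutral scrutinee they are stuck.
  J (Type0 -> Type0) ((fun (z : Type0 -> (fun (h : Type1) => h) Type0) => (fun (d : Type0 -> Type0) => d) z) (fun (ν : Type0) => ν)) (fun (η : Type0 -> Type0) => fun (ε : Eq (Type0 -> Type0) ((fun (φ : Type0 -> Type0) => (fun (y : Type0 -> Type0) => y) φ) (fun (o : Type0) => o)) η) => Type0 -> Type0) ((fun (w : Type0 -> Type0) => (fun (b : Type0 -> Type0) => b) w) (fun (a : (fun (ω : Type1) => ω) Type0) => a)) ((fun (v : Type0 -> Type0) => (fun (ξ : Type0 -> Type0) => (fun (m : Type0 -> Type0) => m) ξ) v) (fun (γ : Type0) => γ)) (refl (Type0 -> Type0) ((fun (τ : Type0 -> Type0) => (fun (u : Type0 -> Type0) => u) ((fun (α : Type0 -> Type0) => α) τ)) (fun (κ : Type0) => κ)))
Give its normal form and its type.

normal form:
  fun (z : Type0) => z
inferred type:
  Type0 -> Type0
observation: the first redex contracted is a J iota-redex; the normal form is reached in 4 normal-order steps.


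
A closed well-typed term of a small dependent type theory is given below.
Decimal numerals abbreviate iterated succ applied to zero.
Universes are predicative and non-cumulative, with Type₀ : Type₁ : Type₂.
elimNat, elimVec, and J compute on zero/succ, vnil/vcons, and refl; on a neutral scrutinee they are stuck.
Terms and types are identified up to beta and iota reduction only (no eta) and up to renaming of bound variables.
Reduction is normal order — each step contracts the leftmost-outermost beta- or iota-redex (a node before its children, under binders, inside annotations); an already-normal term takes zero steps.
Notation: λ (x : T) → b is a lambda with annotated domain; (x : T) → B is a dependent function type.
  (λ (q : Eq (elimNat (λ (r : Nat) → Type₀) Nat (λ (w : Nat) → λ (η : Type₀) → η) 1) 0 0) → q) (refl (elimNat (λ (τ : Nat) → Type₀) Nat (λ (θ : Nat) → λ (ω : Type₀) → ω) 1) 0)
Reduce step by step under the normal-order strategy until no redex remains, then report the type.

normal-order reduction:
  (λ (q : Eq (elimNat (λ (r : Nat) → Type₀) Nat (λ (w : Nat) → λ (η : Type₀) → η) 1) 0 0) → q) (refl (elimNat (λ (τ : Nat) → Type₀) Nat (λ (θ : Nat) → λ (ω : Type₀) → ω) 1) 0)
  ~> refl (elimNat (λ (q : Nat) → Type₀) Nat (λ (r : Nat) → λ (w : Type₀) → w) 1) 0
  ~> refl ((λ (q : Nat) → λ (r : Type₀) → r) 0 (elimNat (λ (w : Nat) → Type₀) Nat (λ (η : Nat) → λ (τ : Type₀) → τ) 0)) 0
  ~> refl ((λ (q : Type₀) → q) (elimNat (λ (r : Nat) → Type₀) Nat (λ (w : Nat) → λ (η : Type₀) → η) 0)) 0
  ~> refl (elimNat (λ (q : Nat) → Type₀) Nat (λ (r : Nat) → λ (w : Type₀) → w) 0) 0
  ~> refl Nat 0
type:
  Eq Nat 0 0


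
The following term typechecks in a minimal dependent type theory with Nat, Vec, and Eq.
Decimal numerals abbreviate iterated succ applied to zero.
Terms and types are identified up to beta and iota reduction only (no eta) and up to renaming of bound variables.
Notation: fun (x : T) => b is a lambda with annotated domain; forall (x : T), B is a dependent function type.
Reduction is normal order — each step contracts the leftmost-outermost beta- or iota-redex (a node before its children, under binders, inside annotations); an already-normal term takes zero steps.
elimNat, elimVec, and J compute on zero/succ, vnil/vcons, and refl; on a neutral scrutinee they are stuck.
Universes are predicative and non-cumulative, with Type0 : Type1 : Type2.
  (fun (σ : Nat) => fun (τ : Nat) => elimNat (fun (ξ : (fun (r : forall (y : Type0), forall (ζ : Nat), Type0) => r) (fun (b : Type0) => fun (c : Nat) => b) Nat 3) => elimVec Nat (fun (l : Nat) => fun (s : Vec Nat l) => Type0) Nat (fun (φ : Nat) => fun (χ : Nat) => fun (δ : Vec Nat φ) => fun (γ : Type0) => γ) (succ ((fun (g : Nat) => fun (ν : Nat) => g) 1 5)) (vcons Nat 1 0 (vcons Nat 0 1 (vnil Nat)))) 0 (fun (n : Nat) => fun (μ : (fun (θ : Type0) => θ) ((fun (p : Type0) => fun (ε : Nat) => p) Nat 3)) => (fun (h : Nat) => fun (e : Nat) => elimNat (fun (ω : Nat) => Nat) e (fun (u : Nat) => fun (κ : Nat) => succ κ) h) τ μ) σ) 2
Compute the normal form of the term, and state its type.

resulting normal form:
  fun (σ : Nat) => elimNat (fun (τ : Nat) => Nat) (elimNat (fun (ξ : Nat) => Nat) 0 (fun (r : Nat) => fun (y : Nat) => succ y) σ) (fun (ζ : Nat) => fun (b : Nat) => succ b) σ
the term's type:
  forall (σ : Nat), Nat
observation: normalization takes exactly 12 steps under the normal-order strategy.


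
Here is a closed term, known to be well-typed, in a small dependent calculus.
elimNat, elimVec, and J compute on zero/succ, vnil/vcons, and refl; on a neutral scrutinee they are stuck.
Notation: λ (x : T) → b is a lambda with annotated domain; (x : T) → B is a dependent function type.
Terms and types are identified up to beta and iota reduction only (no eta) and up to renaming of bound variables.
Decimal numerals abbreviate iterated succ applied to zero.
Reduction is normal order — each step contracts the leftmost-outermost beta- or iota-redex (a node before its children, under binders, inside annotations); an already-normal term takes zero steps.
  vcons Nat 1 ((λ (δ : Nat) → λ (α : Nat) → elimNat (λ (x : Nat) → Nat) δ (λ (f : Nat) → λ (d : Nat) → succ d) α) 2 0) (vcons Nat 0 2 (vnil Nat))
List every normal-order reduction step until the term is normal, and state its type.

reduction (normal order):
  vcons Nat 1 ((λ (δ : Nat) → λ (α : Nat) → elimNat (λ (x : Nat) → Nat) δ (λ (f : Nat) → λ (d : Nat) → succ d) α) 2 0) (vcons Nat 0 2 (vnil Nat))
  ~> vcons Nat 1 ((λ (δ : Nat) → elimNat (λ (α : Nat) → Nat) 2 (λ (x : Nat) → λ (f : Nat) → succ f) δ) 0) (vcons Nat 0 2 (vnil Nat))
  ~> vcons Nat 1 (elimNat (λ (δ : Nat) → Nat) 2 (λ (α : Nat) → λ (x : Nat) → succ x) 0) (vcons Nat 0 2 (vnil Nat))
  ~> vcons Nat 1 2 (vcons Nat 0 2 (vnil Nat))
inferred type:
  Vec Nat 2


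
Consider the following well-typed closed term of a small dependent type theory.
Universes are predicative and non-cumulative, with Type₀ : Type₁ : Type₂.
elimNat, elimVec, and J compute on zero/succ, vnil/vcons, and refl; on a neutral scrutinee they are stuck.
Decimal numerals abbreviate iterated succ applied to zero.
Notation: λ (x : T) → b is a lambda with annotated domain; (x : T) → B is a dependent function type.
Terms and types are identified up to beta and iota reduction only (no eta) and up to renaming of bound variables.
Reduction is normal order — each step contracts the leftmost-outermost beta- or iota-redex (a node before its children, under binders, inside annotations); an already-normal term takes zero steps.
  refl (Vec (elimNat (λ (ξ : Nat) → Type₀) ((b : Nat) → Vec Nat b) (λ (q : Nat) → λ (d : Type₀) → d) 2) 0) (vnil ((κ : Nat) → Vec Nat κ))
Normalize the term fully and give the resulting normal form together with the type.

normal form:
  refl (Vec ((ξ : Nat) → Vec Nat ξ) 0) (vnil ((b : Nat) → Vec Nat b))
the term's type:
  Eq (Vec ((ξ : Nat) → Vec Nat ξ) 0) (vnil ((b : Nat) → Vec Nat b)) (vnil ((q : Nat) → Vec Nat q))


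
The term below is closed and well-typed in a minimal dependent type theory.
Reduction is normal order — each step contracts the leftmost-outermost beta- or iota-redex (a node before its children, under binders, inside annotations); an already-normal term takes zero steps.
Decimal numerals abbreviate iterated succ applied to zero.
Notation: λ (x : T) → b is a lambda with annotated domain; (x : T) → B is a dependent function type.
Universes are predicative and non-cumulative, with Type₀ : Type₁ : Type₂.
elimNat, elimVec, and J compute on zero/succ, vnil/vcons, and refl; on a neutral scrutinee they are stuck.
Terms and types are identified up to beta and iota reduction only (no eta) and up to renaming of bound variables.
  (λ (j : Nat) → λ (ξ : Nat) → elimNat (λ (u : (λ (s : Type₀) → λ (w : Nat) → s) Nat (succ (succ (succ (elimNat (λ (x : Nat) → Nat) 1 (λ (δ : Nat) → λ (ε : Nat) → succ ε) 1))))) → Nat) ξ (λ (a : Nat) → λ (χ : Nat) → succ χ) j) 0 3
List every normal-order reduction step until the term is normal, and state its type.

reduction (normal order):
  (λ (j : Nat) → λ (ξ : Nat) → elimNat (λ (u : (λ (s : Type₀) → λ (w : Nat) → s) Nat (succ (succ (succ (elimNat (λ (x : Nat) → Nat) 1 (λ (δ : Nat) → λ (ε : Nat) → succ ε) 1))))) → Nat) ξ (λ (a : Nat) → λ (χ : Nat) → succ χ) j) 0 3
  ~> (λ (j : Nat) → elimNat (λ (ξ : (λ (u : Type₀) → λ (s : Nat) → u) Nat (succ (succ (succ (elimNat (λ (w : Nat) → Nat) 1 (λ (x : Nat) → λ (δ : Nat) → succ δ) 1))))) → Nat) j (λ (ε : Nat) → λ (a : Nat) → succ a) 0) 3
  ~> elimNat (λ (j : (λ (ξ : Type₀) → λ (u : Nat) → ξ) Nat (succ (succ (succ (elimNat (λ (s : Nat) → Nat) 1 (λ (w : Nat) → λ (x : Nat) → succ x) 1))))) → Nat) 3 (λ (δ : Nat) → λ (ε : Nat) → succ ε) 0
  ~> 3
inferred type:
  Nat


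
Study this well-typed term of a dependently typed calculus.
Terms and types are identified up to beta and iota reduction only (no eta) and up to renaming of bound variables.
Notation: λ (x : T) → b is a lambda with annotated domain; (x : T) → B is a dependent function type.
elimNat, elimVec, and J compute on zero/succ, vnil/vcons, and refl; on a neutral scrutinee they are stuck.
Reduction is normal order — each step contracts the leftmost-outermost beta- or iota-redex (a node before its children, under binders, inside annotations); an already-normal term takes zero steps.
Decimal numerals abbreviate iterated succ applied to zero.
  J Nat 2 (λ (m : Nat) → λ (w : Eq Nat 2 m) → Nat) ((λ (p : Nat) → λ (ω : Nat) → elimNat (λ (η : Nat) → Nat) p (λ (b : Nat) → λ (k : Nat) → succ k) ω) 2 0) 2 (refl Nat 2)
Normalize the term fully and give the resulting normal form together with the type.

normal form:
  2
type:
  Nat


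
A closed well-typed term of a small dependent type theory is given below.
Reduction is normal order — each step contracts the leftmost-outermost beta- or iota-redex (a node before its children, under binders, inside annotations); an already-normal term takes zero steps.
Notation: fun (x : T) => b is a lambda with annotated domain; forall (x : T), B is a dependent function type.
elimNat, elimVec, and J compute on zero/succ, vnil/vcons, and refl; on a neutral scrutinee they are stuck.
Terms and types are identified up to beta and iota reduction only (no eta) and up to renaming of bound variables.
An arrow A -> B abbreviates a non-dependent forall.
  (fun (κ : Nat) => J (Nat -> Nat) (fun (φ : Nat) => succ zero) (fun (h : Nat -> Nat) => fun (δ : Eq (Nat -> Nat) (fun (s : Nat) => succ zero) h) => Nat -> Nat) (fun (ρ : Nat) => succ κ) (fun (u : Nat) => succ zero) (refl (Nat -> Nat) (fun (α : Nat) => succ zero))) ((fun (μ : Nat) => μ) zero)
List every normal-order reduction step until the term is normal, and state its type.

reduction (normal order):
  (fun (κ : Nat) => J (Nat -> Nat) (fun (φ : Nat) => succ zero) (fun (h : Nat -> Nat) => fun (δ : Eq (Nat -> Nat) (fun (s : Nat) => succ zero) h) => Nat -> Nat) (fun (ρ : Nat) => succ κ) (fun (u : Nat) => succ zero) (refl (Nat -> Nat) (fun (α : Nat) => succ zero))) ((fun (μ : Nat) => μ) zero)
  ~> J (Nat -> Nat) (fun (κ : Nat) => succ zero) (fun (φ : Nat -> Nat) => fun (h : Eq (Nat -> Nat) (fun (δ : Nat) => succ zero) φ) => Nat -> Nat) (fun (s : Nat) => succ ((fun (ρ : Nat) => ρ) zero)) (fun (u : Nat) => succ zero) (refl (Nat -> Nat) (fun (α : Nat) => succ zero))
  ~> fun (κ : Nat) => succ ((fun (φ : Nat) => φ) zero)
  ~> fun (κ : Nat) => succ zero
type:
  Nat -> Nat


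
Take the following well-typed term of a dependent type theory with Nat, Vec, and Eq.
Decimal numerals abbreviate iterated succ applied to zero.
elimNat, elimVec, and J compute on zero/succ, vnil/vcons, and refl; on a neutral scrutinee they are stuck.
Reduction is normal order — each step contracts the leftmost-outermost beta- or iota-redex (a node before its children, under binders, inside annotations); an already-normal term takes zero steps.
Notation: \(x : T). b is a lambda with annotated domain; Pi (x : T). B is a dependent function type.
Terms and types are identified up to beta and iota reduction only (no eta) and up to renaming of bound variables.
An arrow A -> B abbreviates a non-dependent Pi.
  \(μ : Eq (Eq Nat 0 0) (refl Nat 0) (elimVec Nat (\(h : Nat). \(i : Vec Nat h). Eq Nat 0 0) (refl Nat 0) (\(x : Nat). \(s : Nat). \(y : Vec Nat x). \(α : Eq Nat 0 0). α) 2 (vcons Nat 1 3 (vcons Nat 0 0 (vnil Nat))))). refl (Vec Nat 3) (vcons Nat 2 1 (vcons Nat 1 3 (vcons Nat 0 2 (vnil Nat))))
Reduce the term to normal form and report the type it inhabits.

reduced normal form:
  \(μ : Eq (Eq Nat 0 0) (refl Nat 0) (refl Nat 0)). refl (Vec Nat 3) (vcons Nat 2 1 (vcons Nat 1 3 (vcons Nat 0 2 (vnil Nat))))
the term's type:
  Eq (Eq Nat 0 0) (refl Nat 0) (refl Nat 0) -> Eq (Vec Nat 3) (vcons Nat 2 1 (vcons Nat 1 3 (vcons Nat 0 2 (vnil Nat)))) (vcons Nat 2 1 (vcons Nat 1 3 (vcons Nat 0 2 (vnil Nat))))
observation: normalization takes exactly 11 steps under the normal-order strategy.


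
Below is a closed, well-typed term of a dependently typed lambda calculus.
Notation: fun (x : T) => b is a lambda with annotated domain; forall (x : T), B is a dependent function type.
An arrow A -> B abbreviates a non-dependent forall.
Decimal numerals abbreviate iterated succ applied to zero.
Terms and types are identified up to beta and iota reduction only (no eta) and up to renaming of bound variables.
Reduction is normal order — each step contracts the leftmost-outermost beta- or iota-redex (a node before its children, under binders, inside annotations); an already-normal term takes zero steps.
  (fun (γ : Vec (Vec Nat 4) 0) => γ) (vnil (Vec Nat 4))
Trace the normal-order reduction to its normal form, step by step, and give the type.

reduction (normal order):
  (fun (γ : Vec (Vec Nat 4) 0) => γ) (vnil (Vec Nat 4))
  ~> vnil (Vec Nat 4)
type:
  Vec (Vec Nat 4) 0


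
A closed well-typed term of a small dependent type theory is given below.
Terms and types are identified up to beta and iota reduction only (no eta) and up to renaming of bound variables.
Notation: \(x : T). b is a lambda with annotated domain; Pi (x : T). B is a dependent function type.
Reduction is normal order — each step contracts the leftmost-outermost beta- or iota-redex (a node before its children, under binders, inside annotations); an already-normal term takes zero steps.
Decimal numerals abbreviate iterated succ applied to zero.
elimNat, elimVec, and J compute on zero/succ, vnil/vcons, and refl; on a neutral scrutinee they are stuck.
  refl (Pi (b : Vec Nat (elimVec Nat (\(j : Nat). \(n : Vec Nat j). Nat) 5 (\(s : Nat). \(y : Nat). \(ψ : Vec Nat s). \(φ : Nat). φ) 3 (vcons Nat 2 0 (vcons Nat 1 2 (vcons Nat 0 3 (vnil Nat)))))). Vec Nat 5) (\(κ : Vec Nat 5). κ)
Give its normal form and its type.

normal form:
  refl (Pi (b : Vec Nat 5). Vec Nat 5) (\(j : Vec Nat 5). j)
inferred type:
  Eq (Pi (b : Vec Nat 5). Vec Nat 5) (\(j : Vec Nat 5). j) (\(n : Vec Nat 5). n)


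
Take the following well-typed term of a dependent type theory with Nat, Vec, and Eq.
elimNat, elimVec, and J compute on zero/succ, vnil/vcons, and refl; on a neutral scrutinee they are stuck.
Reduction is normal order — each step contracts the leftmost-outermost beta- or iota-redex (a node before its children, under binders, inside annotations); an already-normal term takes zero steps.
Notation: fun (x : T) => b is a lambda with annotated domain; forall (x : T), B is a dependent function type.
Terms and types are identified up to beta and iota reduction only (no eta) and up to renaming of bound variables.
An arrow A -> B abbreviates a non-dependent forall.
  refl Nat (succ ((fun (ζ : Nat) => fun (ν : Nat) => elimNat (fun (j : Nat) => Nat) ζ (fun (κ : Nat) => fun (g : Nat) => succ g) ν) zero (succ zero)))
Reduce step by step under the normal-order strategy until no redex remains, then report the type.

reduction (normal order):
  refl Nat (succ ((fun (ζ : Nat) => fun (ν : Nat) => elimNat (fun (j : Nat) => Nat) ζ (fun (κ : Nat) => fun (g : Nat) => succ g) ν) zero (succ zero)))
  ~> refl Nat (succ ((fun (ζ : Nat) => elimNat (fun (ν : Nat) => Nat) zero (fun (j : Nat) => fun (κ : Nat) => succ κ) ζ) (succ zero)))
  ~> refl Nat (succ (elimNat (fun (ζ : Nat) => Nat) zero (fun (ν : Nat) => fun (j : Nat) => succ j) (succ zero)))
  ~> refl Nat (succ ((fun (ζ : Nat) => fun (ν : Nat) => succ ν) zero (elimNat (fun (j : Nat) => Nat) zero (fun (κ : Nat) => fun (g : Nat) => succ g) zero)))
  ~> refl Nat (succ ((fun (ζ : Nat) => succ ζ) (elimNat (fun (ν : Nat) => Nat) zero (fun (j : Nat) => fun (κ : Nat) => succ κ) zero)))
  ~> refl Nat (succ (succ (elimNat (fun (ζ : Nat) => Nat) zero (fun (ν : Nat) => fun (j : Nat) => succ j) zero)))
  ~> refl Nat (succ (succ zero))
type:
  Eq Nat (succ (succ zero)) (succ (succ zero))


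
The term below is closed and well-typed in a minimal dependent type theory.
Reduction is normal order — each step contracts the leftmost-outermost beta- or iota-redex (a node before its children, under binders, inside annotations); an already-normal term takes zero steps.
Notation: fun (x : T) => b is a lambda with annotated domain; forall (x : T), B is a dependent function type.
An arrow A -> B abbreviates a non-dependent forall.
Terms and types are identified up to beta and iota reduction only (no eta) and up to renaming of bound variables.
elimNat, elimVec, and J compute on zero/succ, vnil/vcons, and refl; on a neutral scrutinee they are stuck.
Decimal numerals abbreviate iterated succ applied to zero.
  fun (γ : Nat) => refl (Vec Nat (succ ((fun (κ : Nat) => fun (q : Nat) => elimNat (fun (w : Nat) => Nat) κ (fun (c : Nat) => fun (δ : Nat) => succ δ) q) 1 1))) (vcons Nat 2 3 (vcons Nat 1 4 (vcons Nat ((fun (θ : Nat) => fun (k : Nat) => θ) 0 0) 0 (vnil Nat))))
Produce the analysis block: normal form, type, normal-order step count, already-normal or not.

resulting normal form:
  fun (γ : Nat) => refl (Vec Nat 3) (vcons Nat 2 3 (vcons Nat 1 4 (vcons Nat 0 0 (vnil Nat))))
type:
  Nat -> Eq (Vec Nat 3) (vcons Nat 2 3 (vcons Nat 1 4 (vcons Nat 0 0 (vnil Nat)))) (vcons Nat 2 3 (vcons Nat 1 4 (vcons Nat 0 0 (vnil Nat))))
normal-order step count: 8
started in normal form: no
first redex: a beta-redex


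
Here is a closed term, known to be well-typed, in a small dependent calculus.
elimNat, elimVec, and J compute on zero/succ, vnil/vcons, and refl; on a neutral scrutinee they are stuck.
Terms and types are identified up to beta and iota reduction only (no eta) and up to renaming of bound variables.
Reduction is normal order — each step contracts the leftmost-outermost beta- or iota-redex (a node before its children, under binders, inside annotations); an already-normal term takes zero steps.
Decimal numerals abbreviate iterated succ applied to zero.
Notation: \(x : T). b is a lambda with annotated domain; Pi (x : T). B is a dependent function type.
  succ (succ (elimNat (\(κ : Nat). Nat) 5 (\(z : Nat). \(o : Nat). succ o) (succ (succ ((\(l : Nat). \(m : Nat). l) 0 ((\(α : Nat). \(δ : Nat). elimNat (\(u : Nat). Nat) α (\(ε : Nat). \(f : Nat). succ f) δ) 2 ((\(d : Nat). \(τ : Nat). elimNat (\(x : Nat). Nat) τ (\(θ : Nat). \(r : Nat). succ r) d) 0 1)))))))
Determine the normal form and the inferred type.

resulting normal form:
  9
type:
  Nat


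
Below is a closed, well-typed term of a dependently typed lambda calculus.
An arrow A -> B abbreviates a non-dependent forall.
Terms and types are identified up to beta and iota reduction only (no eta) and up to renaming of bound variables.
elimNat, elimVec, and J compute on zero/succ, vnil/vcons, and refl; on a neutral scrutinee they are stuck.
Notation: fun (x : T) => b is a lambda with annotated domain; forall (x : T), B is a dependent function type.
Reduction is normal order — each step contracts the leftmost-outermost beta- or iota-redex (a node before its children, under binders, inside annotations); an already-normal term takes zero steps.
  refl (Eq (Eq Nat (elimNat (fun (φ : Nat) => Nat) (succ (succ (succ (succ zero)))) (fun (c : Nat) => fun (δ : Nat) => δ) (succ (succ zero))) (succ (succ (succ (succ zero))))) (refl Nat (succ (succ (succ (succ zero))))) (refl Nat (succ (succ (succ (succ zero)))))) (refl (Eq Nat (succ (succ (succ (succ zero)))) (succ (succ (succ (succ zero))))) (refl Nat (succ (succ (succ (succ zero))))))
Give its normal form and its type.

resulting normal form:
  refl (Eq (Eq Nat (succ (succ (succ (succ zero)))) (succ (succ (succ (succ zero))))) (refl Nat (succ (succ (succ (succ zero))))) (refl Nat (succ (succ (succ (succ zero)))))) (refl (Eq Nat (succ (succ (succ (succ zero)))) (succ (succ (succ (succ zero))))) (refl Nat (succ (succ (succ (succ zero))))))
the term's type:
  Eq (Eq (Eq Nat (succ (succ (succ (succ zero)))) (succ (succ (succ (succ zero))))) (refl Nat (succ (succ (succ (succ zero))))) (refl Nat (succ (succ (succ (succ zero)))))) (refl (Eq Nat (succ (succ (succ (succ zero)))) (succ (succ (succ (succ zero))))) (refl Nat (succ (succ (succ (succ zero)))))) (refl (Eq Nat (succ (succ (succ (succ zero)))) (succ (succ (succ (succ zero))))) (refl Nat (succ (succ (succ (succ zero))))))
observation: 7 normal-order steps normalize the term, beginning with an elimNat iota-redex.


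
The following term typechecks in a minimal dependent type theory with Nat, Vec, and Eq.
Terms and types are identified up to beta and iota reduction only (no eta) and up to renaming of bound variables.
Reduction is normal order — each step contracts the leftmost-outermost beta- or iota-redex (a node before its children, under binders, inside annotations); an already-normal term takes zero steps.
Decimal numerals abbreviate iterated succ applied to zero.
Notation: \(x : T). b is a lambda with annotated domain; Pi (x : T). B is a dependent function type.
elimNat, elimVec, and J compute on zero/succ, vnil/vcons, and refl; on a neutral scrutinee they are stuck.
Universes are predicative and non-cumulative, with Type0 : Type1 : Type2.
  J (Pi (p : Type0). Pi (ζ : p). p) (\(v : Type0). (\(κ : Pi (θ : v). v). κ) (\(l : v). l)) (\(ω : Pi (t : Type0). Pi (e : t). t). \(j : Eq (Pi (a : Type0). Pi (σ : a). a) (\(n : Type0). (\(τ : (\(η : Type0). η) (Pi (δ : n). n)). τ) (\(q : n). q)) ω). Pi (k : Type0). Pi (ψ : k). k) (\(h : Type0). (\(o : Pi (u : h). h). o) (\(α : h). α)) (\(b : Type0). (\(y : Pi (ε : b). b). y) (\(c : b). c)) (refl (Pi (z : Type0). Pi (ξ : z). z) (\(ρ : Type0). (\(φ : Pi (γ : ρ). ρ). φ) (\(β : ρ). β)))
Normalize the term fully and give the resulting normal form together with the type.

normal form:
  \(p : Type0). \(ζ : p). ζ
the term's type:
  Pi (p : Type0). Pi (ζ : p). p
observation: the term reaches its normal form after 2 normal-order steps.


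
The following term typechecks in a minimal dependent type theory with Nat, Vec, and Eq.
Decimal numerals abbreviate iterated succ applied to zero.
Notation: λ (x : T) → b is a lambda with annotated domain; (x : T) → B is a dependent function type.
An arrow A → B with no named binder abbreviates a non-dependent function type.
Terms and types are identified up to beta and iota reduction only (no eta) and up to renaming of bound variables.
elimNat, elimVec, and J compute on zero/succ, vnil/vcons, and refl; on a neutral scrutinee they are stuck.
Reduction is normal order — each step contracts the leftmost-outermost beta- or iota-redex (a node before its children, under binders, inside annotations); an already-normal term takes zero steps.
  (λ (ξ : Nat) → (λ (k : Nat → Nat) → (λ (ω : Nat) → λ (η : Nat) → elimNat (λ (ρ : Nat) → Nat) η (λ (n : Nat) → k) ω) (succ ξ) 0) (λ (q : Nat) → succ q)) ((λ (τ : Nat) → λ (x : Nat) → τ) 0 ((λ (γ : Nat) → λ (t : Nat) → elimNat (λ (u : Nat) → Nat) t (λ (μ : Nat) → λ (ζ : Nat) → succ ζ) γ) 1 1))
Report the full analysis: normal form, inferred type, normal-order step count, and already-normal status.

reduced normal form:
  1
the term's type:
  Nat
reduction steps (normal order): 10
term was already normal: no
first redex: a beta-redex


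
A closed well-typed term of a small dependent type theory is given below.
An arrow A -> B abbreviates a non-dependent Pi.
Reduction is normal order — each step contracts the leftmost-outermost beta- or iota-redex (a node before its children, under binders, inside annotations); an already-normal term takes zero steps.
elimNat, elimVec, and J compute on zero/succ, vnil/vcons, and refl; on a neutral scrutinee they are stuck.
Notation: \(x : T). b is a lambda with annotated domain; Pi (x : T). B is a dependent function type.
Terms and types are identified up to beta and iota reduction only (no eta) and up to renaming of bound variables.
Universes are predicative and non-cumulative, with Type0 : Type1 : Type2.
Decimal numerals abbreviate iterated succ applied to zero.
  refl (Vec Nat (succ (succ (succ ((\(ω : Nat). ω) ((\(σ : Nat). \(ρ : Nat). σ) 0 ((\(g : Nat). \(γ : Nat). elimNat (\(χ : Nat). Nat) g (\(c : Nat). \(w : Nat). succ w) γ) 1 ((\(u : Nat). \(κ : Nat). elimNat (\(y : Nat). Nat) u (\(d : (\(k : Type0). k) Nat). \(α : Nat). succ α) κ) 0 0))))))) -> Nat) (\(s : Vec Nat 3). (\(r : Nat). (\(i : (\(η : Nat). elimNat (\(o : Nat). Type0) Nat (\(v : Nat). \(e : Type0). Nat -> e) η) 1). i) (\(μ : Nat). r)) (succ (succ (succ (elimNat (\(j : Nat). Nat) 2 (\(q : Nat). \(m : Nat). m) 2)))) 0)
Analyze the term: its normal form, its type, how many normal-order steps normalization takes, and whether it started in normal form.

resulting normal form:
  refl (Vec Nat 3 -> Nat) (\(ω : Vec Nat 3). 5)
type:
  Eq (Vec Nat 3 -> Nat) (\(ω : Vec Nat 3). 5) (\(σ : Vec Nat 3). 5)
reduction steps (normal order): 13
term was already normal: no
first contracted redex: a beta-redex


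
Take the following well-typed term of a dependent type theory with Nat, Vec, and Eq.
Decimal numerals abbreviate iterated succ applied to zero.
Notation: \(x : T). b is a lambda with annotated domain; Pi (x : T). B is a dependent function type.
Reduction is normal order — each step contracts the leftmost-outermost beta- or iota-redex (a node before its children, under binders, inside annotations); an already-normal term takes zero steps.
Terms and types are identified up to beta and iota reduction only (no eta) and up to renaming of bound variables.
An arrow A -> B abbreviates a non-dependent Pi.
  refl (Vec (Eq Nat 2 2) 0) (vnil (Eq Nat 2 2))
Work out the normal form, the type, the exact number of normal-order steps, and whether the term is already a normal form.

reduced normal form:
  refl (Vec (Eq Nat 2 2) 0) (vnil (Eq Nat 2 2))
the term's type:
  Eq (Vec (Eq Nat 2 2) 0) (vnil (Eq Nat 2 2)) (vnil (Eq Nat 2 2))
normal-order step count: 0
started in normal form: yes


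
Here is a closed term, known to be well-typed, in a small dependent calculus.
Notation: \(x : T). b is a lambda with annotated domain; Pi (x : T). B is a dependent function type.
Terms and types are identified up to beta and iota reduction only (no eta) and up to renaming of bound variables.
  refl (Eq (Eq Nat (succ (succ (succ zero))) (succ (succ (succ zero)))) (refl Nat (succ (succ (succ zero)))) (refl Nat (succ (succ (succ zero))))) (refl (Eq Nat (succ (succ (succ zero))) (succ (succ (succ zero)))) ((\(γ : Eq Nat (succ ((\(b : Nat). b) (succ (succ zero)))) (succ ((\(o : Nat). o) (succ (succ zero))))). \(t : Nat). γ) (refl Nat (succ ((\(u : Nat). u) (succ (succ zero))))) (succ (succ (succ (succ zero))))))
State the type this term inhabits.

the term's type:
  Eq (Eq (Eq Nat (succ (succ (succ zero))) (succ (succ (succ zero)))) (refl Nat (succ (succ (succ zero)))) (refl Nat (succ (succ (succ zero))))) (refl (Eq Nat (succ (succ (succ zero))) (succ (succ (succ zero)))) (refl Nat (succ (succ (succ zero))))) (refl (Eq Nat (succ (succ (succ zero))) (succ (succ (succ zero)))) (refl Nat (succ (succ (succ zero)))))


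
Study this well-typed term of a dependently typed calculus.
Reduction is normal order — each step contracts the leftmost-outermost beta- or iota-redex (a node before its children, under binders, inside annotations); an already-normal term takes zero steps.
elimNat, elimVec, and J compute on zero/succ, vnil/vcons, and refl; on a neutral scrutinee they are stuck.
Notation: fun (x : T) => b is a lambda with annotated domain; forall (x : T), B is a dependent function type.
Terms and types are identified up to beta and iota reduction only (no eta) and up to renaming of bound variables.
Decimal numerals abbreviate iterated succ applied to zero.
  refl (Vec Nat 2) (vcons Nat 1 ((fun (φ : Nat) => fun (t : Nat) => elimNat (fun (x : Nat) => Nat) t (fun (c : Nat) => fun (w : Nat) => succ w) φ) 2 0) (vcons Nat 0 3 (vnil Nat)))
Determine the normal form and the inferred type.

resulting normal form:
  refl (Vec Nat 2) (vcons Nat 1 2 (vcons Nat 0 3 (vnil Nat)))
type:
  Eq (Vec Nat 2) (vcons Nat 1 2 (vcons Nat 0 3 (vnil Nat))) (vcons Nat 1 2 (vcons Nat 0 3 (vnil Nat)))
observation: the first redex contracted is a beta-redex; the normal form is reached in 9 normal-order steps.


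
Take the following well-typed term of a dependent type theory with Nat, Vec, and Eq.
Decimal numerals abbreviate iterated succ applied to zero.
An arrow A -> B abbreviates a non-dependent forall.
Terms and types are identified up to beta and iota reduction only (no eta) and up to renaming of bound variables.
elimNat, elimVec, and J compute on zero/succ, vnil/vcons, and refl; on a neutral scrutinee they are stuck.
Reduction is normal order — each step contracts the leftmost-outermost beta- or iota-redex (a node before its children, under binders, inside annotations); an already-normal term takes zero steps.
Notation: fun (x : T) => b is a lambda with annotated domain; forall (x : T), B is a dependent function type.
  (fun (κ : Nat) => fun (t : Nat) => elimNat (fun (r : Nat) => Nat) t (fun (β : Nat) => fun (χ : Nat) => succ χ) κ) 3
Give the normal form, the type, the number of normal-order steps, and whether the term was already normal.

reduced normal form:
  fun (κ : Nat) => succ (succ (succ κ))
inferred type:
  Nat -> Nat
steps to reach normal form (normal order): 11
already normal: no
first redex: a beta-redex


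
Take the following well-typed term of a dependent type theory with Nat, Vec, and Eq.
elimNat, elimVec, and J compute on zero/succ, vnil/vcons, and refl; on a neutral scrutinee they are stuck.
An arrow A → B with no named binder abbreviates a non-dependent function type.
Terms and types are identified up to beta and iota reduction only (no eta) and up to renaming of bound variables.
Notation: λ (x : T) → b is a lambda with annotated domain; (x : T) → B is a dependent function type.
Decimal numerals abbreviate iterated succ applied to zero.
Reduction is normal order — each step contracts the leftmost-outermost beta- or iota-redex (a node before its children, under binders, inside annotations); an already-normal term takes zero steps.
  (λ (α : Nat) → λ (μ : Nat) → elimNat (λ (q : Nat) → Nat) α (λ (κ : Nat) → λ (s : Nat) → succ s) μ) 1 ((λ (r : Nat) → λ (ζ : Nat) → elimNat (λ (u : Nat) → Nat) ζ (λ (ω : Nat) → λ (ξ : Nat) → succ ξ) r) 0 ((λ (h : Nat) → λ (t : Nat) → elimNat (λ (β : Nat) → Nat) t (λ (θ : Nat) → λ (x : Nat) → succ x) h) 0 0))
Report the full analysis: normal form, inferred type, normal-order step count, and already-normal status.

reduced normal form:
  1
the term's type:
  Nat
normal-order step count: 9
already normal: no
first contracted redex: a beta-redex
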